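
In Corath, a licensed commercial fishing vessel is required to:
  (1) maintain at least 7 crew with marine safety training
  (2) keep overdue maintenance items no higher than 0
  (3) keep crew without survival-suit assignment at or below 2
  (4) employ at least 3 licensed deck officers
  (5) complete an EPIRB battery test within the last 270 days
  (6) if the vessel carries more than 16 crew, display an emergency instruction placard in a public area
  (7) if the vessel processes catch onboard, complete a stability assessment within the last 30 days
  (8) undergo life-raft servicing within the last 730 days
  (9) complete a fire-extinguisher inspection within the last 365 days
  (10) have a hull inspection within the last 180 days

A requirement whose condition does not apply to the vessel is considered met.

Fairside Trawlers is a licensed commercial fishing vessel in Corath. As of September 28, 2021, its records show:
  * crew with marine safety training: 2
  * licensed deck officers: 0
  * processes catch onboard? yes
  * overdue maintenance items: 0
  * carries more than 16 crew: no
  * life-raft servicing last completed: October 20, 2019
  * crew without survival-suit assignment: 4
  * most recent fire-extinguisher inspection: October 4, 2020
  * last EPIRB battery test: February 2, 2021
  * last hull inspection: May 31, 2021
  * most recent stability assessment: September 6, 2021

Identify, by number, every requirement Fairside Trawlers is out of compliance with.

1, 3, 4

1. crew with marine safety training 2 < 7 → not met
2. overdue maintenance items 0 ≤ 0 → met
3. crew without survival-suit assignment 4 > 2 → not met
4. licensed deck officers 0 < 3 → not met
5. EPIRB battery test 238 days ago vs limit 270 → met
6. condition 'carries more than 16 crew' does not hold → requirement n/a → met
7. condition 'processes catch onboard' holds; stability assessment 22 days ago vs limit 30 → met
8. life-raft servicing 709 days ago vs limit 730 → met
9. fire-extinguisher inspection 359 days ago vs limit 365 → met
10. hull inspection 120 days ago vs limit 180 → met
Not met: 1, 3, 4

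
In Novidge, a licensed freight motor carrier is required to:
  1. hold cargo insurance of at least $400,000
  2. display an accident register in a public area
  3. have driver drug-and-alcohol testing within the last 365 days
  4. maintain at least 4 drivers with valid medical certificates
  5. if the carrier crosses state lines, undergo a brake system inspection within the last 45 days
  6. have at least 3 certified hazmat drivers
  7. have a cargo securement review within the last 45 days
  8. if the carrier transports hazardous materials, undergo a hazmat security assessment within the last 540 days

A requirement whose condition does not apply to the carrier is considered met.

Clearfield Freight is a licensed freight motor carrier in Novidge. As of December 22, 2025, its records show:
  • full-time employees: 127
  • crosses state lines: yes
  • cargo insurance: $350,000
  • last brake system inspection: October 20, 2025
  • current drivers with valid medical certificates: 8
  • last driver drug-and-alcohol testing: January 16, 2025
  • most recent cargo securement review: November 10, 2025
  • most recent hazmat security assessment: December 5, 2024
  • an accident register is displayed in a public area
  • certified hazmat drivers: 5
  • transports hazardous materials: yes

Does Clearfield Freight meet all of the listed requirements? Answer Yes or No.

No

1. cargo insurance $350,000 < $400,000 → not met
2. accident register present → met
3. driver drug-and-alcohol testing 340 days ago vs limit 365 → met
4. drivers with valid medical certificates 8 ≥ 4 → met
5. condition 'crosses state lines' holds; brake system inspection 63 days ago vs limit 45 → not met
6. certified hazmat drivers 5 ≥ 3 → met
7. cargo securement review 42 days ago vs limit 45 → met
8. condition 'transports hazardous materials' holds; hazmat security assessment 382 days ago vs limit 540 → met
Not met: 1, 5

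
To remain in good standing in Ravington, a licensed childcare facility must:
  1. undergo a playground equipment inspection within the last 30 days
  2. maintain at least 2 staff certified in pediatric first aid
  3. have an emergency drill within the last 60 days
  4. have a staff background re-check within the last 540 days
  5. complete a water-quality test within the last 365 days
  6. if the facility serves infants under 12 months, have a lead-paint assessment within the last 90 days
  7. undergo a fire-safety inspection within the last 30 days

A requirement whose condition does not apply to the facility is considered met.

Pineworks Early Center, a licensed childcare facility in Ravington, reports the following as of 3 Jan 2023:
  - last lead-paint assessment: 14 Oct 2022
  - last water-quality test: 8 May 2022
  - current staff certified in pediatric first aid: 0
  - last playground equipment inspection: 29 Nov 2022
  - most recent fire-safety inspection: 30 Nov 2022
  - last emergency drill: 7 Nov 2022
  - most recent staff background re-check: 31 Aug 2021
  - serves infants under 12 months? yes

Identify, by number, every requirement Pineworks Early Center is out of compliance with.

1, 2, 7

1. playground equipment inspection 35 days ago vs limit 30 → not met
2. staff certified in pediatric first aid 0 < 2 → not met
3. emergency drill 57 days ago vs limit 60 → met
4. staff background re-check 490 days ago vs limit 540 → met
5. water-quality test 240 days ago vs limit 365 → met
6. condition 'serves infants under 12 months' holds; lead-paint assessment 81 days ago vs limit 90 → met
7. fire-safety inspection 34 days ago vs limit 30 → not met
Not met: 1, 2, 7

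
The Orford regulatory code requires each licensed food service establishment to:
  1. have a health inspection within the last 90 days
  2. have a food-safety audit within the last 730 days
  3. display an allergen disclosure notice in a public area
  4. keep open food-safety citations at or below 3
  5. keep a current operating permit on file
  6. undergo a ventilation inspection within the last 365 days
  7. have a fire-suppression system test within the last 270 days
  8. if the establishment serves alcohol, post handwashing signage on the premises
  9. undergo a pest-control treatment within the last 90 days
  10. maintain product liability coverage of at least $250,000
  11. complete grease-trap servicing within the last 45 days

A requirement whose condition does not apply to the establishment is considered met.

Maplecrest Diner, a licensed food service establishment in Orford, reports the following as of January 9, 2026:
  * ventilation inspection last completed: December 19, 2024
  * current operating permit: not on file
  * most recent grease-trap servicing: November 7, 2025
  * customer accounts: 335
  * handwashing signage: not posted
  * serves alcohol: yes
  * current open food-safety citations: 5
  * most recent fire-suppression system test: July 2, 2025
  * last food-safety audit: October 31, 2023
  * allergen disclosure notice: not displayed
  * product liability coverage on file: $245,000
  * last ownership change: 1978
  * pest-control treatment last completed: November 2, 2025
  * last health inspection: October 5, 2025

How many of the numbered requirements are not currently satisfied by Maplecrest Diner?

1. health inspection 96 days ago vs limit 90 → not met
2. food-safety audit 801 days ago vs limit 730 → not met
3. allergen disclosure notice absent → not met
4. open food-safety citations 5 > 3 → not met
5. current operating permit absent → not met
6. ventilation inspection 386 days ago vs limit 365 → not met
7. fire-suppression system test 191 days ago vs limit 270 → met
8. condition 'serves alcohol' holds; handwashing signage absent → not met
9. pest-control treatment 68 days ago vs limit 90 → met
10. product liability coverage $245,000 < $250,000 → not met
11. grease-trap servicing 63 days ago vs limit 45 → not met
Not met: 9 of 11

9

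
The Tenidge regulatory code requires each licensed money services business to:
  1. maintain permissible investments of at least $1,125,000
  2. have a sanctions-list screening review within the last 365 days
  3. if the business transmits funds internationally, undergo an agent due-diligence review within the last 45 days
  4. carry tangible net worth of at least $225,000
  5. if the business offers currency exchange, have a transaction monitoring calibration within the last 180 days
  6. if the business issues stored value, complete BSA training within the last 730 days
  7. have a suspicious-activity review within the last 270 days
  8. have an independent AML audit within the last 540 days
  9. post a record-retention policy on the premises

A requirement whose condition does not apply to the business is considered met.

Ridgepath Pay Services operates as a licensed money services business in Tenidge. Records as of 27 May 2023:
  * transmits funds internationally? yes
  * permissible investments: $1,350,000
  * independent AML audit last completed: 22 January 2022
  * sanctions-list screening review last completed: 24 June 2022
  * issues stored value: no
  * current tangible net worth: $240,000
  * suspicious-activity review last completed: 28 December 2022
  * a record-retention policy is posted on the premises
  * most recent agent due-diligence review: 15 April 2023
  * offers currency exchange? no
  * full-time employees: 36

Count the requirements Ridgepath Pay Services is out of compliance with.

1. permissible investments $1,350,000 ≥ $1,125,000 → met
2. sanctions-list screening review 337 days ago vs limit 365 → met
3. condition 'transmits funds internationally' holds; agent due-diligence review 42 days ago vs limit 45 → met
4. tangible net worth $240,000 ≥ $225,000 → met
5. condition 'offers currency exchange' does not hold → requirement n/a → met
6. condition 'issues stored value' does not hold → requirement n/a → met
7. suspicious-activity review 150 days ago vs limit 270 → met
8. independent AML audit 490 days ago vs limit 540 → met
9. record-retention policy present → met
Not met: 0 of 9

0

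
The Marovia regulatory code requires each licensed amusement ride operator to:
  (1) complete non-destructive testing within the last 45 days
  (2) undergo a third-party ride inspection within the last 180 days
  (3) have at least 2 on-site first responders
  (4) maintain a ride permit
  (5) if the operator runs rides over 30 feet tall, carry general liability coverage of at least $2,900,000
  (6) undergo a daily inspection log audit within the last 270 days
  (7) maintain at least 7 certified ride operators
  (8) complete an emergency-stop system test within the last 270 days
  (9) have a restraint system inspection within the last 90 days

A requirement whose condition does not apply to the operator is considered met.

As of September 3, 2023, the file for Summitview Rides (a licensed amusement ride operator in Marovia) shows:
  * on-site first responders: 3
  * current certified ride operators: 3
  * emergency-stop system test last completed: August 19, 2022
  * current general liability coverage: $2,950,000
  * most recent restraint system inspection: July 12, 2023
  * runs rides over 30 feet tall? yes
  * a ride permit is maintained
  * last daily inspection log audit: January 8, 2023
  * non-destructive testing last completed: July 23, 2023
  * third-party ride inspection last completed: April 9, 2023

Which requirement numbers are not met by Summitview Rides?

1. non-destructive testing 42 days ago vs limit 45 → met
2. third-party ride inspection 147 days ago vs limit 180 → met
3. on-site first responders 3 ≥ 2 → met
4. ride permit present → met
5. condition 'runs rides over 30 feet tall' holds; general liability coverage $2,950,000 ≥ $2,900,000 → met
6. daily inspection log audit 238 days ago vs limit 270 → met
7. certified ride operators 3 < 7 → not met
8. emergency-stop system test 380 days ago vs limit 270 → not met
9. restraint system inspection 53 days ago vs limit 90 → met
Not met: 7, 8

7, 8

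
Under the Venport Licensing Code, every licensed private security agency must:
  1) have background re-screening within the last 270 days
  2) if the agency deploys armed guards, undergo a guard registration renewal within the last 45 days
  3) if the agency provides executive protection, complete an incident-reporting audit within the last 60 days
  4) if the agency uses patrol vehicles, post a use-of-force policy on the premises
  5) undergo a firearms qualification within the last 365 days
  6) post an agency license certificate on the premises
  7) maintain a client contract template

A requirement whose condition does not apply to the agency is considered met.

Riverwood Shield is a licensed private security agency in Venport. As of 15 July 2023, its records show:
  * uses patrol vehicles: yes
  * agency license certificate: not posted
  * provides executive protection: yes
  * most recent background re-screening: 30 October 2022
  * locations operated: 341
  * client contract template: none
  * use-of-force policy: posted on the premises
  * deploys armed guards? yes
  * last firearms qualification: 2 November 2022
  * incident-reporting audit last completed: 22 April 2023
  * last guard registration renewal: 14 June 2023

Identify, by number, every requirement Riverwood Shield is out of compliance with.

3, 6, 7

1. background re-screening 258 days ago vs limit 270 → met
2. condition 'deploys armed guards' holds; guard registration renewal 31 days ago vs limit 45 → met
3. condition 'provides executive protection' holds; incident-reporting audit 84 days ago vs limit 60 → not met
4. condition 'uses patrol vehicles' holds; use-of-force policy present → met
5. firearms qualification 255 days ago vs limit 365 → met
6. agency license certificate absent → not met
7. client contract template absent → not met
Not met: 3, 6, 7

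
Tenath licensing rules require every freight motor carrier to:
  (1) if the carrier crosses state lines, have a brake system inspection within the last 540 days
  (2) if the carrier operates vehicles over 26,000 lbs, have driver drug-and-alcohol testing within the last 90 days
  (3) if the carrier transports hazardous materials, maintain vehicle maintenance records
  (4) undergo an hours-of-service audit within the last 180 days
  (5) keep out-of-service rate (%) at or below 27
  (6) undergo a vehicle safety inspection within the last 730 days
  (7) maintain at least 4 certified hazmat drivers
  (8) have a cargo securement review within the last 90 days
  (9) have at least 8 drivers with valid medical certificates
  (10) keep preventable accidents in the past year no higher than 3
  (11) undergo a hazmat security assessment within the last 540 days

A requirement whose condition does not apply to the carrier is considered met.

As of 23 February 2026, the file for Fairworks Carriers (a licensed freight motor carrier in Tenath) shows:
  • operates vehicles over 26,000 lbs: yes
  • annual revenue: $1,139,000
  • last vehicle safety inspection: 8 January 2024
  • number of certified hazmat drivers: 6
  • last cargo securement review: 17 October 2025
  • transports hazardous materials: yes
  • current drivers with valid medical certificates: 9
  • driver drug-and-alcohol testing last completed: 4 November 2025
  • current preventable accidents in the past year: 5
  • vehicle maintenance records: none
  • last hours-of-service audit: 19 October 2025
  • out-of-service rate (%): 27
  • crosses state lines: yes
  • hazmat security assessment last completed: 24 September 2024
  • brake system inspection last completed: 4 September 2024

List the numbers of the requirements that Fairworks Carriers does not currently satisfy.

1. condition 'crosses state lines' holds; brake system inspection 537 days ago vs limit 540 → met
2. condition 'operates vehicles over 26,000 lbs' holds; driver drug-and-alcohol testing 111 days ago vs limit 90 → not met
3. condition 'transports hazardous materials' holds; vehicle maintenance records absent → not met
4. hours-of-service audit 127 days ago vs limit 180 → met
5. out-of-service rate (%) 27 ≤ 27 → met
6. vehicle safety inspection 777 days ago vs limit 730 → not met
7. certified hazmat drivers 6 ≥ 4 → met
8. cargo securement review 129 days ago vs limit 90 → not met
9. drivers with valid medical certificates 9 ≥ 8 → met
10. preventable accidents in the past year 5 > 3 → not met
11. hazmat security assessment 517 days ago vs limit 540 → met
Not met: 2, 3, 6, 8, 10

2, 3, 6, 8, 10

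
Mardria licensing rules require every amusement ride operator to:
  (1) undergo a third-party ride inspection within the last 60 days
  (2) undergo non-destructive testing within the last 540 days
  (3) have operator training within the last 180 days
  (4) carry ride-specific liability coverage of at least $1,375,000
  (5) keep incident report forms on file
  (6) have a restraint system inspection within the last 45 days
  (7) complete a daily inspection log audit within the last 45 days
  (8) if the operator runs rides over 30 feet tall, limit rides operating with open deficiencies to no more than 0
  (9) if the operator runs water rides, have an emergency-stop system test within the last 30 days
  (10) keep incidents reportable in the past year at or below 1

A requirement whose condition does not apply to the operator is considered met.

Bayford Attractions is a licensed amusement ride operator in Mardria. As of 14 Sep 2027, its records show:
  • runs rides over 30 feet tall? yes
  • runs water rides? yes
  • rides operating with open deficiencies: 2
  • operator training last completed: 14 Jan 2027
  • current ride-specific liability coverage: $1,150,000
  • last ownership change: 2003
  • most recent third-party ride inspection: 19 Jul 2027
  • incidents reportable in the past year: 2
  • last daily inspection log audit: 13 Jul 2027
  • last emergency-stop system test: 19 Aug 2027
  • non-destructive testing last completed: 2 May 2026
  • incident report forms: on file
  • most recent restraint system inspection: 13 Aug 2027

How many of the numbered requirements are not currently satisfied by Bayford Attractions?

5

1. third-party ride inspection 57 days ago vs limit 60 → met
2. non-destructive testing 500 days ago vs limit 540 → met
3. operator training 243 days ago vs limit 180 → not met
4. ride-specific liability coverage $1,150,000 < $1,375,000 → not met
5. incident report forms present → met
6. restraint system inspection 32 days ago vs limit 45 → met
7. daily inspection log audit 63 days ago vs limit 45 → not met
8. condition 'runs rides over 30 feet tall' holds; rides operating with open deficiencies 2 > 0 → not met
9. condition 'runs water rides' holds; emergency-stop system test 26 days ago vs limit 30 → met
10. incidents reportable in the past year 2 > 1 → not met
Not met: 5 of 10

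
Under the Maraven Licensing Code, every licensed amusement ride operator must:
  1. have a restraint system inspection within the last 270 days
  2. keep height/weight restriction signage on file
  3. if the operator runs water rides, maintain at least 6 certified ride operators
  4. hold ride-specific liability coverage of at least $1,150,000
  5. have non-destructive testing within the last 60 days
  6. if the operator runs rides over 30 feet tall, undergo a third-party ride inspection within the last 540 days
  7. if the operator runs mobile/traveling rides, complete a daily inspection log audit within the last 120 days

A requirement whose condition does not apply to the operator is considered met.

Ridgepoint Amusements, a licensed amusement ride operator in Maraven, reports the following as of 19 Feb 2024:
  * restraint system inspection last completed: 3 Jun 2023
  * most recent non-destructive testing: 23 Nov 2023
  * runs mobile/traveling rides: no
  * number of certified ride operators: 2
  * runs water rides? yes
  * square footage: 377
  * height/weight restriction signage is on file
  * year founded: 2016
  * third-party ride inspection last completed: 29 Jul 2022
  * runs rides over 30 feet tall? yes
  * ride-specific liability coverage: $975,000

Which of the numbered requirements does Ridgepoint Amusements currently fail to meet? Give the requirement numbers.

3, 4, 5, 6

1. restraint system inspection 261 days ago vs limit 270 → met
2. height/weight restriction signage present → met
3. condition 'runs water rides' holds; certified ride operators 2 < 6 → not met
4. ride-specific liability coverage $975,000 < $1,150,000 → not met
5. non-destructive testing 88 days ago vs limit 60 → not met
6. condition 'runs rides over 30 feet tall' holds; third-party ride inspection 570 days ago vs limit 540 → not met
7. condition 'runs mobile/traveling rides' does not hold → requirement n/a → met
Not met: 3, 4, 5, 6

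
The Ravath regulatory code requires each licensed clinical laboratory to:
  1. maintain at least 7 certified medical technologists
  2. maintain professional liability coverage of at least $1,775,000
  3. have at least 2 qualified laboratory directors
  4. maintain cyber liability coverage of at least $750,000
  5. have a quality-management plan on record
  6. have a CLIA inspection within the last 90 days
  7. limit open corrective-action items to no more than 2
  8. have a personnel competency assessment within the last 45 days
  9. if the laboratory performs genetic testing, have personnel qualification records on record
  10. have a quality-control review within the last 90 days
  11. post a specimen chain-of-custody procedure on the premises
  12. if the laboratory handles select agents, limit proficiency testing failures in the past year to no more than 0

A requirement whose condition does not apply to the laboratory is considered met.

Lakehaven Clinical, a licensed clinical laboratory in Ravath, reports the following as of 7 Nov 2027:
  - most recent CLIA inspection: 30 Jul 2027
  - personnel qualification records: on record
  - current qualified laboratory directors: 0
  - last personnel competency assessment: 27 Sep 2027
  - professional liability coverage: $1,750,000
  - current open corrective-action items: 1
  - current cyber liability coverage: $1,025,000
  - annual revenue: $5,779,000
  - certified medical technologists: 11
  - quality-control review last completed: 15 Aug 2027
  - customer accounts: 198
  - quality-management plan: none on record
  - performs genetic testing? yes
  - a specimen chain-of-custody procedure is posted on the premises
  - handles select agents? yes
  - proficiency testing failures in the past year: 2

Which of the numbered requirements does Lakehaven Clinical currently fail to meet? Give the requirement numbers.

2, 3, 5, 6, 12

1. certified medical technologists 11 ≥ 7 → met
2. professional liability coverage $1,750,000 < $1,775,000 → not met
3. qualified laboratory directors 0 < 2 → not met
4. cyber liability coverage $1,025,000 ≥ $750,000 → met
5. quality-management plan absent → not met
6. CLIA inspection 100 days ago vs limit 90 → not met
7. open corrective-action items 1 ≤ 2 → met
8. personnel competency assessment 41 days ago vs limit 45 → met
9. condition 'performs genetic testing' holds; personnel qualification records present → met
10. quality-control review 84 days ago vs limit 90 → met
11. specimen chain-of-custody procedure present → met
12. condition 'handles select agents' holds; proficiency testing failures in the past year 2 > 0 → not met
Not met: 2, 3, 5, 6, 12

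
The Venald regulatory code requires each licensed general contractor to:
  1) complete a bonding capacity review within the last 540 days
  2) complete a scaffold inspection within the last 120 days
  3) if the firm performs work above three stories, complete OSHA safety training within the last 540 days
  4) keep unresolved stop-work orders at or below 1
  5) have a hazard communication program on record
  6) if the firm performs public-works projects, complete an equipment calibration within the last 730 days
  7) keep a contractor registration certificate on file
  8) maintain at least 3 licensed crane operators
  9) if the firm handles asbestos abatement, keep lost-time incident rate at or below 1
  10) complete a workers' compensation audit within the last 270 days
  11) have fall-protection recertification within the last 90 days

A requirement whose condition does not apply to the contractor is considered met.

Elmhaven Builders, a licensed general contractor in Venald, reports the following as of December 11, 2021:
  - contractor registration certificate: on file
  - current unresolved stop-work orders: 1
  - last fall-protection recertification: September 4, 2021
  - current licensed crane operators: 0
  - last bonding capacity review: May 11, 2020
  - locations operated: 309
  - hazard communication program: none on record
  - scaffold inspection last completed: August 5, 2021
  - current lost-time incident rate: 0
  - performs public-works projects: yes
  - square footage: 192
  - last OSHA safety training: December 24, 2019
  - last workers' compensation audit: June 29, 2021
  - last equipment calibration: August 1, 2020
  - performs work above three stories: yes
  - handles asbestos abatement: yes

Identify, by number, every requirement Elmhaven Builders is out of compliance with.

1, 2, 3, 5, 8, 11

1. bonding capacity review 579 days ago vs limit 540 → not met
2. scaffold inspection 128 days ago vs limit 120 → not met
3. condition 'performs work above three stories' holds; OSHA safety training 718 days ago vs limit 540 → not met
4. unresolved stop-work orders 1 ≤ 1 → met
5. hazard communication program absent → not met
6. condition 'performs public-works projects' holds; equipment calibration 497 days ago vs limit 730 → met
7. contractor registration certificate present → met
8. licensed crane operators 0 < 3 → not met
9. condition 'handles asbestos abatement' holds; lost-time incident rate 0 ≤ 1 → met
10. workers' compensation audit 165 days ago vs limit 270 → met
11. fall-protection recertification 98 days ago vs limit 90 → not met
Not met: 1, 2, 3, 5, 8, 11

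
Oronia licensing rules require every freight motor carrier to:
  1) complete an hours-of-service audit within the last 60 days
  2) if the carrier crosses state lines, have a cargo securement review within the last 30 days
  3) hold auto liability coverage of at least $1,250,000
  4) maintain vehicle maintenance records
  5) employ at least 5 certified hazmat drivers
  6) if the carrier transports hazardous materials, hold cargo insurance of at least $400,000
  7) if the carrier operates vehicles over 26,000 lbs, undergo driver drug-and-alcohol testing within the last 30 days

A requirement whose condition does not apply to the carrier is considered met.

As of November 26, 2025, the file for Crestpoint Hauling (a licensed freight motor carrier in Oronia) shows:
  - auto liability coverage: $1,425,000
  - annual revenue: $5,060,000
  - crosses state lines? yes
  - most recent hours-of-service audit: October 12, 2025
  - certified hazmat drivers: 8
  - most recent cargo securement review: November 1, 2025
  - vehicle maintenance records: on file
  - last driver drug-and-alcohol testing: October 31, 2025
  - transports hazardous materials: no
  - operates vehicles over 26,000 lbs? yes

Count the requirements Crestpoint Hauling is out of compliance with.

1. hours-of-service audit 45 days ago vs limit 60 → met
2. condition 'crosses state lines' holds; cargo securement review 25 days ago vs limit 30 → met
3. auto liability coverage $1,425,000 ≥ $1,250,000 → met
4. vehicle maintenance records present → met
5. certified hazmat drivers 8 ≥ 5 → met
6. condition 'transports hazardous materials' does not hold → requirement n/a → met
7. condition 'operates vehicles over 26,000 lbs' holds; driver drug-and-alcohol testing 26 days ago vs limit 30 → met
Not met: 0 of 7

0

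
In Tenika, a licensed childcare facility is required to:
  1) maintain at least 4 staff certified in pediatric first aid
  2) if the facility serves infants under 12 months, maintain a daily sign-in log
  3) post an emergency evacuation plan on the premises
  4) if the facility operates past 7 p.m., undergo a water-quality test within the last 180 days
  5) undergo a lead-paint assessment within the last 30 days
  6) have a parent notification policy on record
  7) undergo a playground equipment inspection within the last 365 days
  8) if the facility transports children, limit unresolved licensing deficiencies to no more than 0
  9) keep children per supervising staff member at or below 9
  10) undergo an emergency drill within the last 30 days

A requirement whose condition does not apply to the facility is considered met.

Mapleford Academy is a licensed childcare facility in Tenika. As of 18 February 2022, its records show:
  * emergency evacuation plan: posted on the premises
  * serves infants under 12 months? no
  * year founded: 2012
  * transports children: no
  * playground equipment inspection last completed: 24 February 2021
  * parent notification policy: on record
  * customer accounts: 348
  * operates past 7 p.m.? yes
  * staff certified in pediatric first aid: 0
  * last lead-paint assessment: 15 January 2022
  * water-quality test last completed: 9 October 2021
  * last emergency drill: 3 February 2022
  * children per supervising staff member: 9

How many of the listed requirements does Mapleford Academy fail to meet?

2

1. staff certified in pediatric first aid 0 < 4 → not met
2. condition 'serves infants under 12 months' does not hold → requirement n/a → met
3. emergency evacuation plan present → met
4. condition 'operates past 7 p.m.' holds; water-quality test 132 days ago vs limit 180 → met
5. lead-paint assessment 34 days ago vs limit 30 → not met
6. parent notification policy present → met
7. playground equipment inspection 359 days ago vs limit 365 → met
8. condition 'transports children' does not hold → requirement n/a → met
9. children per supervising staff member 9 ≤ 9 → met
10. emergency drill 15 days ago vs limit 30 → met
Not met: 2 of 10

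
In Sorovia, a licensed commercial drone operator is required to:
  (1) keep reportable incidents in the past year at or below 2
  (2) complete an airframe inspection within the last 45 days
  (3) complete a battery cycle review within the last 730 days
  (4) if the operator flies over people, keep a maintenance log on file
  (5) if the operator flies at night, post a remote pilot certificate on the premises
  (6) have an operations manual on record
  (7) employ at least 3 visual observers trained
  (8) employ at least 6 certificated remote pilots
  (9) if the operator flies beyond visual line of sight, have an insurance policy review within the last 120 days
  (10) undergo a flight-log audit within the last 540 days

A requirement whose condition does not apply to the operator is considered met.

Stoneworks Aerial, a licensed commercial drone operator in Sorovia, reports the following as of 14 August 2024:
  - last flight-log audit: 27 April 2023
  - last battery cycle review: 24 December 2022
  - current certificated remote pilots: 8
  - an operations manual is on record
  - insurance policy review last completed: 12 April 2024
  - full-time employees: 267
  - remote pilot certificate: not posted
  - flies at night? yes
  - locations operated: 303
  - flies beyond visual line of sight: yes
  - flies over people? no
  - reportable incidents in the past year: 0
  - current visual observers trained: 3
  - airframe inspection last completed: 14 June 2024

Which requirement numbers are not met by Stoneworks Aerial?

2, 5, 9

1. reportable incidents in the past year 0 ≤ 2 → met
2. airframe inspection 61 days ago vs limit 45 → not met
3. battery cycle review 599 days ago vs limit 730 → met
4. condition 'flies over people' does not hold → requirement n/a → met
5. condition 'flies at night' holds; remote pilot certificate absent → not met
6. operations manual present → met
7. visual observers trained 3 ≥ 3 → met
8. certificated remote pilots 8 ≥ 6 → met
9. condition 'flies beyond visual line of sight' holds; insurance policy review 124 days ago vs limit 120 → not met
10. flight-log audit 475 days ago vs limit 540 → met
Not met: 2, 5, 9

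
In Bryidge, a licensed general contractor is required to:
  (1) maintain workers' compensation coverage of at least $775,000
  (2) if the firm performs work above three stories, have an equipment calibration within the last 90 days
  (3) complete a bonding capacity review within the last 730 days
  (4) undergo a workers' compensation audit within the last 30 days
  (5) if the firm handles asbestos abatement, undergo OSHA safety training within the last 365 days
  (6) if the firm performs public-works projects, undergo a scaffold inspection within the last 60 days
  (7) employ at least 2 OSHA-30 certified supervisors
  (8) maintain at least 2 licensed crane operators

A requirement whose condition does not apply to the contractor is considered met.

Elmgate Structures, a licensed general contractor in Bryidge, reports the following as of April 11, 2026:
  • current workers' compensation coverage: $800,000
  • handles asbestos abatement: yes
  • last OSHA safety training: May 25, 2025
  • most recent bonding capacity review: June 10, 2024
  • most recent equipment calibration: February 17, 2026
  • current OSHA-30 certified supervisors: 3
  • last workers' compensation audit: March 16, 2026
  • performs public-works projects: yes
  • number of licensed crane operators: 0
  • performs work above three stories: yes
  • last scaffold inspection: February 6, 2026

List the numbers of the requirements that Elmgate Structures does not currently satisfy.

6, 8

1. workers' compensation coverage $800,000 ≥ $775,000 → met
2. condition 'performs work above three stories' holds; equipment calibration 53 days ago vs limit 90 → met
3. bonding capacity review 670 days ago vs limit 730 → met
4. workers' compensation audit 26 days ago vs limit 30 → met
5. condition 'handles asbestos abatement' holds; OSHA safety training 321 days ago vs limit 365 → met
6. condition 'performs public-works projects' holds; scaffold inspection 64 days ago vs limit 60 → not met
7. OSHA-30 certified supervisors 3 ≥ 2 → met
8. licensed crane operators 0 < 2 → not met
Not met: 6, 8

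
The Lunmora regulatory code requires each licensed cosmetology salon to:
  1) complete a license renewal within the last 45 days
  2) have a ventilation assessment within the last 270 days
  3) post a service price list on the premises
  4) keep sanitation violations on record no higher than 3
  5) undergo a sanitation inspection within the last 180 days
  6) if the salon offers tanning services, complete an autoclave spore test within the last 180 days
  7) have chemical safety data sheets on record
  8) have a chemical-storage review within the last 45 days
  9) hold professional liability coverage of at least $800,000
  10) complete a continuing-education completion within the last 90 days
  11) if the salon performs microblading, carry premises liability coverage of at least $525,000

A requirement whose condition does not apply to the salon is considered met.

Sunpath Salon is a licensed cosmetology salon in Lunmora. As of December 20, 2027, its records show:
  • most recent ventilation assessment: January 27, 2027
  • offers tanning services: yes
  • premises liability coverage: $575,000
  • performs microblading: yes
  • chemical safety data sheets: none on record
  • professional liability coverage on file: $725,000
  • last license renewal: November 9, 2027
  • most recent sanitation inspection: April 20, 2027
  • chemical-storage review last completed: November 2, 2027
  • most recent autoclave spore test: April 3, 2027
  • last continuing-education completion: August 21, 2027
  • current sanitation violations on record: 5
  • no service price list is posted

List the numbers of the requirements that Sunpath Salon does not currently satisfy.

2, 3, 4, 5, 6, 7, 8, 9, 10

1. license renewal 41 days ago vs limit 45 → met
2. ventilation assessment 327 days ago vs limit 270 → not met
3. service price list absent → not met
4. sanitation violations on record 5 > 3 → not met
5. sanitation inspection 244 days ago vs limit 180 → not met
6. condition 'offers tanning services' holds; autoclave spore test 261 days ago vs limit 180 → not met
7. chemical safety data sheets absent → not met
8. chemical-storage review 48 days ago vs limit 45 → not met
9. professional liability coverage $725,000 < $800,000 → not met
10. continuing-education completion 121 days ago vs limit 90 → not met
11. condition 'performs microblading' holds; premises liability coverage $575,000 ≥ $525,000 → met
Not met: 2, 3, 4, 5, 6, 7, 8, 9, 10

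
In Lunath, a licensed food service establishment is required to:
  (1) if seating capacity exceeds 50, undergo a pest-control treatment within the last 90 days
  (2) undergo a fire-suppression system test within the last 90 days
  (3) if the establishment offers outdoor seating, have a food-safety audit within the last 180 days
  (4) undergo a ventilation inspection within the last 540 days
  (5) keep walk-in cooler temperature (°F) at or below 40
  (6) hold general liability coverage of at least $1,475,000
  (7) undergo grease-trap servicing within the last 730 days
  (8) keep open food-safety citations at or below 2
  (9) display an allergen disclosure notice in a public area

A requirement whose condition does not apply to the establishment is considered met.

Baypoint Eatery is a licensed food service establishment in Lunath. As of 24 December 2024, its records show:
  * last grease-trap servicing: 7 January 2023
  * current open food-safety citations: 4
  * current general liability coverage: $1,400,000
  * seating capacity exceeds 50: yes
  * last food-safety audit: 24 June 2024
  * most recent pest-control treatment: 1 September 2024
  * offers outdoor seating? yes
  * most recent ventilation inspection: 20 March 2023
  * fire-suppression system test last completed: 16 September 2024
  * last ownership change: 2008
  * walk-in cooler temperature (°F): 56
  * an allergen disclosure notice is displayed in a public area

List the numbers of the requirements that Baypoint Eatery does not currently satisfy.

1, 2, 3, 4, 5, 6, 8

1. condition 'seating capacity exceeds 50' holds; pest-control treatment 114 days ago vs limit 90 → not met
2. fire-suppression system test 99 days ago vs limit 90 → not met
3. condition 'offers outdoor seating' holds; food-safety audit 183 days ago vs limit 180 → not met
4. ventilation inspection 645 days ago vs limit 540 → not met
5. walk-in cooler temperature (°F) 56 > 40 → not met
6. general liability coverage $1,400,000 < $1,475,000 → not met
7. grease-trap servicing 717 days ago vs limit 730 → met
8. open food-safety citations 4 > 2 → not met
9. allergen disclosure notice present → met
Not met: 1, 2, 3, 4, 5, 6, 8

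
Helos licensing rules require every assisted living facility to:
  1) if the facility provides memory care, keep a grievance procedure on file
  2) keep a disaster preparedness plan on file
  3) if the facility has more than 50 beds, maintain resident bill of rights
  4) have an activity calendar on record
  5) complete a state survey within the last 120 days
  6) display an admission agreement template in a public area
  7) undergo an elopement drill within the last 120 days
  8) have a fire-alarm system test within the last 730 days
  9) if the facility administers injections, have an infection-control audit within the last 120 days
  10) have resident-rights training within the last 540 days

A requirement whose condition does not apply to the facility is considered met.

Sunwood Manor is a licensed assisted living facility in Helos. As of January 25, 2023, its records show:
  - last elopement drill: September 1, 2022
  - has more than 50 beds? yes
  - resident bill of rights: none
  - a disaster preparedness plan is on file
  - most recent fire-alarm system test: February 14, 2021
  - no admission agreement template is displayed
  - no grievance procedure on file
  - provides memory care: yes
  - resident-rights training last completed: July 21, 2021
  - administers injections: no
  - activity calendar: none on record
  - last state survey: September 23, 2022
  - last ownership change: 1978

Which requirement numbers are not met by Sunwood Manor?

1, 3, 4, 5, 6, 7, 10

1. condition 'provides memory care' holds; grievance procedure absent → not met
2. disaster preparedness plan present → met
3. condition 'has more than 50 beds' holds; resident bill of rights absent → not met
4. activity calendar absent → not met
5. state survey 124 days ago vs limit 120 → not met
6. admission agreement template absent → not met
7. elopement drill 146 days ago vs limit 120 → not met
8. fire-alarm system test 710 days ago vs limit 730 → met
9. condition 'administers injections' does not hold → requirement n/a → met
10. resident-rights training 553 days ago vs limit 540 → not met
Not met: 1, 3, 4, 5, 6, 7, 10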